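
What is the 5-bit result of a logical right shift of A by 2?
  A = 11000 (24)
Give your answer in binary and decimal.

Logical shift right by 2: drop the bottom 2 bit(s), prepend 2 zero(s) on the left.
  11000  ->  keep [110], discard [00], prepend 00
= 00110

Answer: 00110 (6)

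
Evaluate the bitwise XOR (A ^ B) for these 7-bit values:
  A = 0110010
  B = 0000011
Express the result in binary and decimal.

Apply ^ to each column (1 where bits differ):
  0110010
^ 0000011
---------
  0110001

Answer: 0110001 (49)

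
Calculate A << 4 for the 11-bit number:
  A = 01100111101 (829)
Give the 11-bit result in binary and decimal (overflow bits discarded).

Shift left by 4: drop the top 4 bit(s), append 4 zero(s) on the right.
  01100111101  ->  discard [0110], keep [0111101], append 0000
= 01111010000

Answer: 01111010000 (976)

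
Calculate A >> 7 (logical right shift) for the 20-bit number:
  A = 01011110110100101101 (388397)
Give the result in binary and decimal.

Logical shift right by 7: drop the bottom 7 bit(s), prepend 7 zero(s) on the left.
  01011110110100101101  ->  keep [0101111011010], discard [0101101], prepend 0000000
= 00000000101111011010

Answer: 00000000101111011010 (3034)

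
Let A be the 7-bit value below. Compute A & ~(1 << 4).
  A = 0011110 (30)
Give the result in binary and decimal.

Mask = ~(1 << 4) = 1101111
Bit 4 of A is 1, so AND-ing with the mask clears it to 0.
  0011110
& 1101111
---------
  0001110

Answer: 0001110 (14)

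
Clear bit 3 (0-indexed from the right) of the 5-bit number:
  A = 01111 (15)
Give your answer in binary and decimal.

Mask = ~(1 << 3) = 10111
Bit 3 of A is 1, so AND-ing with the mask clears it to 0.
  01111
& 10111
-------
  00111

Answer: 00111 (7)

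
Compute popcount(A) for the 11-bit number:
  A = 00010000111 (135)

00010000111
1-bits at positions (from bit 0 = LSB): 0, 1, 2, 7
Count = 4

Answer: 4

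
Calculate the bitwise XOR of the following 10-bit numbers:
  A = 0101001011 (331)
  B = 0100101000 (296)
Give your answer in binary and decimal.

Apply ^ to each column (1 where bits differ):
  0101001011
^ 0100101000
------------
  0001100011

Answer: 0001100011 (99)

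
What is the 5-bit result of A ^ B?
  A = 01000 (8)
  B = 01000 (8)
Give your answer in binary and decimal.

Apply ^ to each column (1 where bits differ):
  01000
^ 01000
-------
  00000

Answer: 00000 (0)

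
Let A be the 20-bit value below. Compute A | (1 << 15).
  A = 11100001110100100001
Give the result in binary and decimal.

Mask = 1 << 15 = 00001000000000000000
Bit 15 of A is 0, so OR-ing with the mask flips it to 1.
  11100001110100100001
| 00001000000000000000
----------------------
  11101001110100100001

Answer: 11101001110100100001 (957729)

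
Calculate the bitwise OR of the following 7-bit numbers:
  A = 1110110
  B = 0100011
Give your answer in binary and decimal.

Apply | to each column (1 where either bit is 1):
  1110110
| 0100011
---------
  1110111

Answer: 1110111 (119)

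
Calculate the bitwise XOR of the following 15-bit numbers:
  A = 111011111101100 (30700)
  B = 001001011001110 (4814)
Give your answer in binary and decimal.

Apply ^ to each column (1 where bits differ):
  111011111101100
^ 001001011001110
-----------------
  110010100100010

Answer: 110010100100010 (25890)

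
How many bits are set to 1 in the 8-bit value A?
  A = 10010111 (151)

10010111
1-bits at positions (from bit 0 = LSB): 0, 1, 2, 4, 7
Count = 5

Answer: 5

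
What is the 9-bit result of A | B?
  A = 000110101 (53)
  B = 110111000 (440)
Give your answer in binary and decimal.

Apply | to each column (1 where either bit is 1):
  000110101
| 110111000
-----------
  110111101

Answer: 110111101 (445)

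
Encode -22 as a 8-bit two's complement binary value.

1. Binary of +22:  00010110
2. Invert bits:     11101001
3. Add 1:           11101010

Answer: 11101010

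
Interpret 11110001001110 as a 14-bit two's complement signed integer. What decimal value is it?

MSB is 1, so the value is negative. Find the magnitude:
1. Invert bits:  00001110110001
2. Add 1:        00001110110010  = 946
3. Apply sign:   -946

Answer: -946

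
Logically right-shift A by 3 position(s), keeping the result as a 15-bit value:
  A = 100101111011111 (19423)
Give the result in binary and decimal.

Logical shift right by 3: drop the bottom 3 bit(s), prepend 3 zero(s) on the left.
  100101111011111  ->  keep [100101111011], discard [111], prepend 000
= 000100101111011

Answer: 000100101111011 (2427)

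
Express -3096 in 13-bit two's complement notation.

1. Binary of +3096:  0110000011000
2. Invert bits:     1001111100111
3. Add 1:           1001111101000

Answer: 1001111101000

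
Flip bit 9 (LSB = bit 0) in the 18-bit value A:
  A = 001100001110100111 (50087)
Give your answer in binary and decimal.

Mask = 1 << 9 = 000000001000000000
Bit 9 of A is 1; XOR with the mask flips it to 0.
  001100001110100111
^ 000000001000000000
--------------------
  001100000110100111

Answer: 001100000110100111 (49575)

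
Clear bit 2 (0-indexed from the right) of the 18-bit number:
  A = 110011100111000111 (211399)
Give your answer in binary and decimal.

Mask = ~(1 << 2) = 111111111111111011
Bit 2 of A is 1, so AND-ing with the mask clears it to 0.
  110011100111000111
& 111111111111111011
--------------------
  110011100111000011

Answer: 110011100111000011 (211395)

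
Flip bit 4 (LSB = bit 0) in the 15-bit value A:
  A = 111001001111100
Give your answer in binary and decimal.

Mask = 1 << 4 = 000000000010000
Bit 4 of A is 1; XOR with the mask flips it to 0.
  111001001111100
^ 000000000010000
-----------------
  111001001101100

Answer: 111001001101100 (29292)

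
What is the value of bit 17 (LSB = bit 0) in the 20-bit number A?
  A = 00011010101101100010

Bit 17 is the 18th from the right.
  00011010101101100010
    ^
That bit is 0.

Answer: 0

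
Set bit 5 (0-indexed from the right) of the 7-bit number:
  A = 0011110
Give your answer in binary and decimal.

Mask = 1 << 5 = 0100000
Bit 5 of A is 0, so OR-ing with the mask flips it to 1.
  0011110
| 0100000
---------
  0111110

Answer: 0111110 (62)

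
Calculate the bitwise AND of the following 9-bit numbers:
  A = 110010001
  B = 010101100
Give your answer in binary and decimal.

Apply & to each column (1 only where both bits are 1):
  110010001
& 010101100
-----------
  010000000

Answer: 010000000 (128)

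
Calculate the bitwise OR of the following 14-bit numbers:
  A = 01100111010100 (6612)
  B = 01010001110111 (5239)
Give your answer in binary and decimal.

Apply | to each column (1 where either bit is 1):
  01100111010100
| 01010001110111
----------------
  01110111110111

Answer: 01110111110111 (7671)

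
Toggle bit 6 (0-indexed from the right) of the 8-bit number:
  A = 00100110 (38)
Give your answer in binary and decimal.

Mask = 1 << 6 = 01000000
Bit 6 of A is 0; XOR with the mask flips it to 1.
  00100110
^ 01000000
----------
  01100110

Answer: 01100110 (102)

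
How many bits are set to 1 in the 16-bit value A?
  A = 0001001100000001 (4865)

0001001100000001
1-bits at positions (from bit 0 = LSB): 0, 8, 9, 12
Count = 4

Answer: 4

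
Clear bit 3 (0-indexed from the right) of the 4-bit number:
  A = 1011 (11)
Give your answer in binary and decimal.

Mask = ~(1 << 3) = 0111
Bit 3 of A is 1, so AND-ing with the mask clears it to 0.
  1011
& 0111
------
  0011

Answer: 0011 (3)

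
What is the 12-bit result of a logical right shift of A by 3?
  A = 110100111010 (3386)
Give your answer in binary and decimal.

Logical shift right by 3: drop the bottom 3 bit(s), prepend 3 zero(s) on the left.
  110100111010  ->  keep [110100111], discard [010], prepend 000
= 000110100111

Answer: 000110100111 (423)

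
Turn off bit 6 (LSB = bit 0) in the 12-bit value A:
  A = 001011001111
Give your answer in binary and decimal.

Mask = ~(1 << 6) = 111110111111
Bit 6 of A is 1, so AND-ing with the mask clears it to 0.
  001011001111
& 111110111111
--------------
  001010001111

Answer: 001010001111 (655)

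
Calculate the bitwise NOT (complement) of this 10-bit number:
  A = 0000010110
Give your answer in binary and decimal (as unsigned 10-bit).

Flip each bit (0->1, 1->0):
  0000010110
  1111101001

Answer: 1111101001 (1001)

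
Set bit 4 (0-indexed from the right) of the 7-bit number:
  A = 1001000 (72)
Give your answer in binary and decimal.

Mask = 1 << 4 = 0010000
Bit 4 of A is 0, so OR-ing with the mask flips it to 1.
  1001000
| 0010000
---------
  1011000

Answer: 1011000 (88)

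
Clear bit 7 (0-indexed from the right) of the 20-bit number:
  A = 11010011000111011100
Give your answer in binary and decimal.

Mask = ~(1 << 7) = 11111111111101111111
Bit 7 of A is 1, so AND-ing with the mask clears it to 0.
  11010011000111011100
& 11111111111101111111
----------------------
  11010011000101011100

Answer: 11010011000101011100 (864604)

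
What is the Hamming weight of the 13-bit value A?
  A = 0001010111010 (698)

0001010111010
1-bits at positions (from bit 0 = LSB): 1, 3, 4, 5, 7, 9
Count = 6

Answer: 6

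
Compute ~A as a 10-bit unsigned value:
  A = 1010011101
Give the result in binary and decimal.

Flip each bit (0->1, 1->0):
  1010011101
  0101100010

Answer: 0101100010 (354)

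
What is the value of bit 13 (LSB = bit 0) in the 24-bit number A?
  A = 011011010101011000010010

Bit 13 is the 14th from the right.
  011011010101011000010010
            ^
That bit is 0.

Answer: 0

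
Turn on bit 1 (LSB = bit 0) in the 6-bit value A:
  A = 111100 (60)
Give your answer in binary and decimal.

Mask = 1 << 1 = 000010
Bit 1 of A is 0, so OR-ing with the mask flips it to 1.
  111100
| 000010
--------
  111110

Answer: 111110 (62)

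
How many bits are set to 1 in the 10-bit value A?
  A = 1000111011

1000111011
1-bits at positions (from bit 0 = LSB): 0, 1, 3, 4, 5, 9
Count = 6

Answer: 6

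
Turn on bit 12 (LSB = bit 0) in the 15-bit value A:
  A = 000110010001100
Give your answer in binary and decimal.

Mask = 1 << 12 = 001000000000000
Bit 12 of A is 0, so OR-ing with the mask flips it to 1.
  000110010001100
| 001000000000000
-----------------
  001110010001100

Answer: 001110010001100 (7308)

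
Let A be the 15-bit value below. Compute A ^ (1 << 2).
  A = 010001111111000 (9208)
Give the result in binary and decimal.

Mask = 1 << 2 = 000000000000100
Bit 2 of A is 0; XOR with the mask flips it to 1.
  010001111111000
^ 000000000000100
-----------------
  010001111111100

Answer: 010001111111100 (9212)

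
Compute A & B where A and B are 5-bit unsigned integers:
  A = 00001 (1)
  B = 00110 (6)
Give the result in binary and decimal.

Apply & to each column (1 only where both bits are 1):
  00001
& 00110
-------
  00000

Answer: 00000 (0)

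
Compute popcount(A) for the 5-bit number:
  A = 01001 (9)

01001
1-bits at positions (from bit 0 = LSB): 0, 3
Count = 2

Answer: 2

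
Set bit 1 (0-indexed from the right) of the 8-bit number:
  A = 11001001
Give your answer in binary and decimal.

Mask = 1 << 1 = 00000010
Bit 1 of A is 0, so OR-ing with the mask flips it to 1.
  11001001
| 00000010
----------
  11001011

Answer: 11001011 (203)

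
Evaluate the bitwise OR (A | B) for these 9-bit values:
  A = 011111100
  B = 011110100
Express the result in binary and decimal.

Apply | to each column (1 where either bit is 1):
  011111100
| 011110100
-----------
  011111100

Answer: 011111100 (252)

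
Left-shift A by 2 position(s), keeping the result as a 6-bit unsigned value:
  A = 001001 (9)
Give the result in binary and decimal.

Shift left by 2: drop the top 2 bit(s), append 2 zero(s) on the right.
  001001  ->  discard [00], keep [1001], append 00
= 100100

Answer: 100100 (36)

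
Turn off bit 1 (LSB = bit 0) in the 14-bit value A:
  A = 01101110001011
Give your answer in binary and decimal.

Mask = ~(1 << 1) = 11111111111101
Bit 1 of A is 1, so AND-ing with the mask clears it to 0.
  01101110001011
& 11111111111101
----------------
  01101110001001

Answer: 01101110001001 (7049)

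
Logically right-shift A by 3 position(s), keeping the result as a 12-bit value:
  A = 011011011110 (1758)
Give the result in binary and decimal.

Logical shift right by 3: drop the bottom 3 bit(s), prepend 3 zero(s) on the left.
  011011011110  ->  keep [011011011], discard [110], prepend 000
= 000011011011

Answer: 000011011011 (219)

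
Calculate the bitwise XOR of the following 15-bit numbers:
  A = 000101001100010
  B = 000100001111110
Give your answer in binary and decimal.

Apply ^ to each column (1 where bits differ):
  000101001100010
^ 000100001111110
-----------------
  000001000011100

Answer: 000001000011100 (540)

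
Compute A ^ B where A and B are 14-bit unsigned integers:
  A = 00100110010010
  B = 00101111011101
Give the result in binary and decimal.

Apply ^ to each column (1 where bits differ):
  00100110010010
^ 00101111011101
----------------
  00001001001111

Answer: 00001001001111 (591)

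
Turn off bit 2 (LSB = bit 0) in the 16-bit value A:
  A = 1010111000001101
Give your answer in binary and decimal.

Mask = ~(1 << 2) = 1111111111111011
Bit 2 of A is 1, so AND-ing with the mask clears it to 0.
  1010111000001101
& 1111111111111011
------------------
  1010111000001001

Answer: 1010111000001001 (44553)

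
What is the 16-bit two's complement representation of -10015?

1. Binary of +10015:  0010011100011111
2. Invert bits:     1101100011100000
3. Add 1:           1101100011100001

Answer: 1101100011100001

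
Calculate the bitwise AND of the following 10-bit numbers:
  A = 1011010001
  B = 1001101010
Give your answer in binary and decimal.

Apply & to each column (1 only where both bits are 1):
  1011010001
& 1001101010
------------
  1001000000

Answer: 1001000000 (576)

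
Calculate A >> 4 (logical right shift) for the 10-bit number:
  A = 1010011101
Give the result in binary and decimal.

Logical shift right by 4: drop the bottom 4 bit(s), prepend 4 zero(s) on the left.
  1010011101  ->  keep [101001], discard [1101], prepend 0000
= 0000101001

Answer: 0000101001 (41)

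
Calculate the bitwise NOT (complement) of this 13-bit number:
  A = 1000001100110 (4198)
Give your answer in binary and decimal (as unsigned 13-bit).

Flip each bit (0->1, 1->0):
  1000001100110
  0111110011001

Answer: 0111110011001 (3993)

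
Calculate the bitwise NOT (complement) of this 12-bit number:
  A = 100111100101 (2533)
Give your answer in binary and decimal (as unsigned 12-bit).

Flip each bit (0->1, 1->0):
  100111100101
  011000011010

Answer: 011000011010 (1562)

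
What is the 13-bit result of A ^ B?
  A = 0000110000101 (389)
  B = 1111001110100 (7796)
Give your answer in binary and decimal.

Apply ^ to each column (1 where bits differ):
  0000110000101
^ 1111001110100
---------------
  1111111110001

Answer: 1111111110001 (8177)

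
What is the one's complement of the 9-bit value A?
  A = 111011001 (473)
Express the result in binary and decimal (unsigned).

Flip each bit (0->1, 1->0):
  111011001
  000100110

Answer: 000100110 (38)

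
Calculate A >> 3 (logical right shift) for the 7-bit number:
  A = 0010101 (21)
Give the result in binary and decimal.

Logical shift right by 3: drop the bottom 3 bit(s), prepend 3 zero(s) on the left.
  0010101  ->  keep [0010], discard [101], prepend 000
= 0000010

Answer: 0000010 (2)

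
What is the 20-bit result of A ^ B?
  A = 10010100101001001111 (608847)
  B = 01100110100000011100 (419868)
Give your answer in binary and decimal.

Apply ^ to each column (1 where bits differ):
  10010100101001001111
^ 01100110100000011100
----------------------
  11110010001001010011

Answer: 11110010001001010011 (991827)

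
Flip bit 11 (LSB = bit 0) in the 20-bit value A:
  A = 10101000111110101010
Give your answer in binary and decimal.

Mask = 1 << 11 = 00000000100000000000
Bit 11 of A is 1; XOR with the mask flips it to 0.
  10101000111110101010
^ 00000000100000000000
----------------------
  10101000011110101010

Answer: 10101000011110101010 (690090)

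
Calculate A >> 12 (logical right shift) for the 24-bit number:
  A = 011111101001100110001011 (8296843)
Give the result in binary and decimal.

Logical shift right by 12: drop the bottom 12 bit(s), prepend 12 zero(s) on the left.
  011111101001100110001011  ->  keep [011111101001], discard [100110001011], prepend 000000000000
= 000000000000011111101001

Answer: 000000000000011111101001 (2025)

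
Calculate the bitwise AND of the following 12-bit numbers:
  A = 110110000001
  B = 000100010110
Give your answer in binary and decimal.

Apply & to each column (1 only where both bits are 1):
  110110000001
& 000100010110
--------------
  000100000000

Answer: 000100000000 (256)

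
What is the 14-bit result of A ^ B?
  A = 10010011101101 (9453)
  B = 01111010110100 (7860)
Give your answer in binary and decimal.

Apply ^ to each column (1 where bits differ):
  10010011101101
^ 01111010110100
----------------
  11101001011001

Answer: 11101001011001 (14937)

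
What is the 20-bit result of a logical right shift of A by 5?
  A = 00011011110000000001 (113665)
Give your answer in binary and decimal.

Logical shift right by 5: drop the bottom 5 bit(s), prepend 5 zero(s) on the left.
  00011011110000000001  ->  keep [000110111100000], discard [00001], prepend 00000
= 00000000110111100000

Answer: 00000000110111100000 (3552)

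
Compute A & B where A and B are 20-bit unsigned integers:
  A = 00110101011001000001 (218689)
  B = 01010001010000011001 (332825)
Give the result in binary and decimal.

Apply & to each column (1 only where both bits are 1):
  00110101011001000001
& 01010001010000011001
----------------------
  00010001010000000001

Answer: 00010001010000000001 (70657)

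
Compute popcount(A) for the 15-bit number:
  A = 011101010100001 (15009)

011101010100001
1-bits at positions (from bit 0 = LSB): 0, 5, 7, 9, 11, 12, 13
Count = 7

Answer: 7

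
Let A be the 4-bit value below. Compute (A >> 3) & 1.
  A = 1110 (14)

Bit 3 is the 4th from the right.
  1110
  ^
That bit is 1.

Answer: 1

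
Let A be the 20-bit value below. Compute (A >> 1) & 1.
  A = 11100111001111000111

Bit 1 is the 2nd from the right.
  11100111001111000111
                    ^
That bit is 1.

Answer: 1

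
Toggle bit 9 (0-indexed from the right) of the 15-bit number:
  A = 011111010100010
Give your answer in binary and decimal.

Mask = 1 << 9 = 000001000000000
Bit 9 of A is 1; XOR with the mask flips it to 0.
  011111010100010
^ 000001000000000
-----------------
  011110010100010

Answer: 011110010100010 (15522)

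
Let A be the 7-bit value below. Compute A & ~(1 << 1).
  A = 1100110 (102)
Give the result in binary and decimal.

Mask = ~(1 << 1) = 1111101
Bit 1 of A is 1, so AND-ing with the mask clears it to 0.
  1100110
& 1111101
---------
  1100100

Answer: 1100100 (100)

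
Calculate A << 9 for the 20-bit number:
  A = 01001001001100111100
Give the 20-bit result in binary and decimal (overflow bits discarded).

Shift left by 9: drop the top 9 bit(s), append 9 zero(s) on the right.
  01001001001100111100  ->  discard [010010010], keep [01100111100], append 000000000
= 01100111100000000000

Answer: 01100111100000000000 (423936)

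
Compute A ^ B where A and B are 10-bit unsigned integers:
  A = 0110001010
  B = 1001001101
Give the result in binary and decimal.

Apply ^ to each column (1 where bits differ):
  0110001010
^ 1001001101
------------
  1111000111

Answer: 1111000111 (967)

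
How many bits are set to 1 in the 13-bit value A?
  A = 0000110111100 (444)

0000110111100
1-bits at positions (from bit 0 = LSB): 2, 3, 4, 5, 7, 8
Count = 6

Answer: 6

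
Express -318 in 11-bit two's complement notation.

1. Binary of +318:  00100111110
2. Invert bits:     11011000001
3. Add 1:           11011000010

Answer: 11011000010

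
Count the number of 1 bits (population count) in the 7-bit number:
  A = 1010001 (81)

1010001
1-bits at positions (from bit 0 = LSB): 0, 4, 6
Count = 3

Answer: 3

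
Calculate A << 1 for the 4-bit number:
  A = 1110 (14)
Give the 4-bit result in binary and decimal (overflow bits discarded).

Shift left by 1: drop the top 1 bit(s), append 1 zero(s) on the right.
  1110  ->  discard [1], keep [110], append 0
= 1100

Answer: 1100 (12)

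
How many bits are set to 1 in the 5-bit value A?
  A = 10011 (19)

10011
1-bits at positions (from bit 0 = LSB): 0, 1, 4
Count = 3

Answer: 3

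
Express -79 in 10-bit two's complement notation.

1. Binary of +79:  0001001111
2. Invert bits:     1110110000
3. Add 1:           1110110001

Answer: 1110110001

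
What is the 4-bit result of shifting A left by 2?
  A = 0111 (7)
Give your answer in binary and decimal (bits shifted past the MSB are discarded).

Shift left by 2: drop the top 2 bit(s), append 2 zero(s) on the right.
  0111  ->  discard [01], keep [11], append 00
= 1100

Answer: 1100 (12)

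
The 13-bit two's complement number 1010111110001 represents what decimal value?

MSB is 1, so the value is negative. Find the magnitude:
1. Invert bits:  0101000001110
2. Add 1:        0101000001111  = 2575
3. Apply sign:   -2575

Answer: -2575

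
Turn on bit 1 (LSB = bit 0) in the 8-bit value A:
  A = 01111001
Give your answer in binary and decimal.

Mask = 1 << 1 = 00000010
Bit 1 of A is 0, so OR-ing with the mask flips it to 1.
  01111001
| 00000010
----------
  01111011

Answer: 01111011 (123)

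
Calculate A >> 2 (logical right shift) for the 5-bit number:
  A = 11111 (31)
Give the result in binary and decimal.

Logical shift right by 2: drop the bottom 2 bit(s), prepend 2 zero(s) on the left.
  11111  ->  keep [111], discard [11], prepend 00
= 00111

Answer: 00111 (7)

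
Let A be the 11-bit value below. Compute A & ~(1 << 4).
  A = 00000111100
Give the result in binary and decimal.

Mask = ~(1 << 4) = 11111101111
Bit 4 of A is 1, so AND-ing with the mask clears it to 0.
  00000111100
& 11111101111
-------------
  00000101100

Answer: 00000101100 (44)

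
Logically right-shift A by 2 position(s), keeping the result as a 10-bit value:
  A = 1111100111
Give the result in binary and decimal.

Logical shift right by 2: drop the bottom 2 bit(s), prepend 2 zero(s) on the left.
  1111100111  ->  keep [11111001], discard [11], prepend 00
= 0011111001

Answer: 0011111001 (249)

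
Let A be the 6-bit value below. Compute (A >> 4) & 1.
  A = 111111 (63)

Bit 4 is the 5th from the right.
  111111
   ^
That bit is 1.

Answer: 1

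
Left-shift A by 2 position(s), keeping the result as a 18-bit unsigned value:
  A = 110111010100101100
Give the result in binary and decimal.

Shift left by 2: drop the top 2 bit(s), append 2 zero(s) on the right.
  110111010100101100  ->  discard [11], keep [0111010100101100], append 00
= 011101010010110000

Answer: 011101010010110000 (119984)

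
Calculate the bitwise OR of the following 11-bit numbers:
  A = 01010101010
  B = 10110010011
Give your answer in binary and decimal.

Apply | to each column (1 where either bit is 1):
  01010101010
| 10110010011
-------------
  11110111011

Answer: 11110111011 (1979)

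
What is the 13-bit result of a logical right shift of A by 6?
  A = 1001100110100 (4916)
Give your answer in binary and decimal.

Logical shift right by 6: drop the bottom 6 bit(s), prepend 6 zero(s) on the left.
  1001100110100  ->  keep [1001100], discard [110100], prepend 000000
= 0000001001100

Answer: 0000001001100 (76)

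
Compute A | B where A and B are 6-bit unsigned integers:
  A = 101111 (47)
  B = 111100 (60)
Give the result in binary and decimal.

Apply | to each column (1 where either bit is 1):
  101111
| 111100
--------
  111111

Answer: 111111 (63)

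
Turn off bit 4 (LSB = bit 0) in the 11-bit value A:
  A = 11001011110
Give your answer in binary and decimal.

Mask = ~(1 << 4) = 11111101111
Bit 4 of A is 1, so AND-ing with the mask clears it to 0.
  11001011110
& 11111101111
-------------
  11001001110

Answer: 11001001110 (1614)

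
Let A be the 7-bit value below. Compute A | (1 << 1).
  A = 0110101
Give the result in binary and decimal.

Mask = 1 << 1 = 0000010
Bit 1 of A is 0, so OR-ing with the mask flips it to 1.
  0110101
| 0000010
---------
  0110111

Answer: 0110111 (55)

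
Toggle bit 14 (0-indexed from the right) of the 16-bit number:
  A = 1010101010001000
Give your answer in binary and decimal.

Mask = 1 << 14 = 0100000000000000
Bit 14 of A is 0; XOR with the mask flips it to 1.
  1010101010001000
^ 0100000000000000
------------------
  1110101010001000

Answer: 1110101010001000 (60040)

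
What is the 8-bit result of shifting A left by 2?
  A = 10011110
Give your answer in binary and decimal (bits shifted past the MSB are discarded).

Shift left by 2: drop the top 2 bit(s), append 2 zero(s) on the right.
  10011110  ->  discard [10], keep [011110], append 00
= 01111000

Answer: 01111000 (120)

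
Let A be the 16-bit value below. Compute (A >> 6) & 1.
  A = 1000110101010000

Bit 6 is the 7th from the right.
  1000110101010000
           ^
That bit is 1.

Answer: 1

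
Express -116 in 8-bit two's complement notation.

1. Binary of +116:  01110100
2. Invert bits:     10001011
3. Add 1:           10001100

Answer: 10001100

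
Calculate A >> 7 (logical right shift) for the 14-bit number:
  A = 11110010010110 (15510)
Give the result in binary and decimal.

Logical shift right by 7: drop the bottom 7 bit(s), prepend 7 zero(s) on the left.
  11110010010110  ->  keep [1111001], discard [0010110], prepend 0000000
= 00000001111001

Answer: 00000001111001 (121)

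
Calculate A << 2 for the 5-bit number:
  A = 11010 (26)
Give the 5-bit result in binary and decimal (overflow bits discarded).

Shift left by 2: drop the top 2 bit(s), append 2 zero(s) on the right.
  11010  ->  discard [11], keep [010], append 00
= 01000

Answer: 01000 (8)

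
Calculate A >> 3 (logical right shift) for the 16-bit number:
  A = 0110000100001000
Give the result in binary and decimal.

Logical shift right by 3: drop the bottom 3 bit(s), prepend 3 zero(s) on the left.
  0110000100001000  ->  keep [0110000100001], discard [000], prepend 000
= 0000110000100001

Answer: 0000110000100001 (3105)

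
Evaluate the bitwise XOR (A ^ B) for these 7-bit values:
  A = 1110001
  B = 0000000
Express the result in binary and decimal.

Apply ^ to each column (1 where bits differ):
  1110001
^ 0000000
---------
  1110001

Answer: 1110001 (113)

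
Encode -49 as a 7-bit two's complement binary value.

1. Binary of +49:  0110001
2. Invert bits:     1001110
3. Add 1:           1001111

Answer: 1001111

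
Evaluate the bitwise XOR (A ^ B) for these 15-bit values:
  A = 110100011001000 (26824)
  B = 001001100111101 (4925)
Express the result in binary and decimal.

Apply ^ to each column (1 where bits differ):
  110100011001000
^ 001001100111101
-----------------
  111101111110101

Answer: 111101111110101 (31733)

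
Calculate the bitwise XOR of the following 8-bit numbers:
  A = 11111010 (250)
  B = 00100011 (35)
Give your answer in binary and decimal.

Apply ^ to each column (1 where bits differ):
  11111010
^ 00100011
----------
  11011001

Answer: 11011001 (217)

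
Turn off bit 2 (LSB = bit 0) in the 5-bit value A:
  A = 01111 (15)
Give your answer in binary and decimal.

Mask = ~(1 << 2) = 11011
Bit 2 of A is 1, so AND-ing with the mask clears it to 0.
  01111
& 11011
-------
  01011

Answer: 01011 (11)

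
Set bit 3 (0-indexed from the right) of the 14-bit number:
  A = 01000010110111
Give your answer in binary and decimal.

Mask = 1 << 3 = 00000000001000
Bit 3 of A is 0, so OR-ing with the mask flips it to 1.
  01000010110111
| 00000000001000
----------------
  01000010111111

Answer: 01000010111111 (4287)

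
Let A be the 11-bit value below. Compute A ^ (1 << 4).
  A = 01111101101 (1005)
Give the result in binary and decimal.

Mask = 1 << 4 = 00000010000
Bit 4 of A is 0; XOR with the mask flips it to 1.
  01111101101
^ 00000010000
-------------
  01111111101

Answer: 01111111101 (1021)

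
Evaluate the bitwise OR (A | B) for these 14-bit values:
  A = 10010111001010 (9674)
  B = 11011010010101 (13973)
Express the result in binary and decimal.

Apply | to each column (1 where either bit is 1):
  10010111001010
| 11011010010101
----------------
  11011111011111

Answer: 11011111011111 (14303)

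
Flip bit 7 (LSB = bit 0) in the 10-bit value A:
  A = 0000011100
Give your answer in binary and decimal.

Mask = 1 << 7 = 0010000000
Bit 7 of A is 0; XOR with the mask flips it to 1.
  0000011100
^ 0010000000
------------
  0010011100

Answer: 0010011100 (156)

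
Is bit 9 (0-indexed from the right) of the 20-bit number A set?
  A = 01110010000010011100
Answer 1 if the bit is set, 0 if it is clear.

Bit 9 is the 10th from the right.
  01110010000010011100
            ^
That bit is 0.

Answer: 0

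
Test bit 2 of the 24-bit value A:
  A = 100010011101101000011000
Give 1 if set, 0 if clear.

Bit 2 is the 3rd from the right.
  100010011101101000011000
                       ^
That bit is 0.

Answer: 0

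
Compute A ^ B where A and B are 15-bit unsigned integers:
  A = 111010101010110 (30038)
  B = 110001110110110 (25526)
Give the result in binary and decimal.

Apply ^ to each column (1 where bits differ):
  111010101010110
^ 110001110110110
-----------------
  001011011100000

Answer: 001011011100000 (5856)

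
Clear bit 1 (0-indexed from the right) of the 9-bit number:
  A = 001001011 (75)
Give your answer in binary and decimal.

Mask = ~(1 << 1) = 111111101
Bit 1 of A is 1, so AND-ing with the mask clears it to 0.
  001001011
& 111111101
-----------
  001001001

Answer: 001001001 (73)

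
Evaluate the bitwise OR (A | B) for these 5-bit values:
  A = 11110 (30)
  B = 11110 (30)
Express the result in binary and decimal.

Apply | to each column (1 where either bit is 1):
  11110
| 11110
-------
  11110

Answer: 11110 (30)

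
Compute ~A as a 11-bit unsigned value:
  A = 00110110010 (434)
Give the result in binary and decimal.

Flip each bit (0->1, 1->0):
  00110110010
  11001001101

Answer: 11001001101 (1613)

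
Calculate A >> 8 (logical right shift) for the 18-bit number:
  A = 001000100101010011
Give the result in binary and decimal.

Logical shift right by 8: drop the bottom 8 bit(s), prepend 8 zero(s) on the left.
  001000100101010011  ->  keep [0010001001], discard [01010011], prepend 00000000
= 000000000010001001

Answer: 000000000010001001 (137)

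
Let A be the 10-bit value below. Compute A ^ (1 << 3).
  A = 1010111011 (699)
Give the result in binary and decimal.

Mask = 1 << 3 = 0000001000
Bit 3 of A is 1; XOR with the mask flips it to 0.
  1010111011
^ 0000001000
------------
  1010110011

Answer: 1010110011 (691)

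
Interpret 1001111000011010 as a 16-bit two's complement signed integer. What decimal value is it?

MSB is 1, so the value is negative. Find the magnitude:
1. Invert bits:  0110000111100101
2. Add 1:        0110000111100110  = 25062
3. Apply sign:   -25062

Answer: -25062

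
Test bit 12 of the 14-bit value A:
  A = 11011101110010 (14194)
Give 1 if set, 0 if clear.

Bit 12 is the 13th from the right.
  11011101110010
   ^
That bit is 1.

Answer: 1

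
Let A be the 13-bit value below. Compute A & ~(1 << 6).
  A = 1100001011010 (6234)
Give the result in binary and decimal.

Mask = ~(1 << 6) = 1111110111111
Bit 6 of A is 1, so AND-ing with the mask clears it to 0.
  1100001011010
& 1111110111111
---------------
  1100000011010

Answer: 1100000011010 (6170)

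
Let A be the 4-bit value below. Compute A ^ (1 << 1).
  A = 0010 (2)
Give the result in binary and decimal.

Mask = 1 << 1 = 0010
Bit 1 of A is 1; XOR with the mask flips it to 0.
  0010
^ 0010
------
  0000

Answer: 0000 (0)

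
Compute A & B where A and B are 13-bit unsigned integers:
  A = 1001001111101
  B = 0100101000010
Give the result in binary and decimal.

Apply & to each column (1 only where both bits are 1):
  1001001111101
& 0100101000010
---------------
  0000001000000

Answer: 0000001000000 (64)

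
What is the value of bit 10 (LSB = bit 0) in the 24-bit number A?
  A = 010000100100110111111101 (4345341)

Bit 10 is the 11th from the right.
  010000100100110111111101
               ^
That bit is 1.

Answer: 1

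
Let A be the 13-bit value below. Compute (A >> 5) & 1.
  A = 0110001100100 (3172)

Bit 5 is the 6th from the right.
  0110001100100
         ^
That bit is 1.

Answer: 1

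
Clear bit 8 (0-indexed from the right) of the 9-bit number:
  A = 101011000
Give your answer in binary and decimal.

Mask = ~(1 << 8) = 011111111
Bit 8 of A is 1, so AND-ing with the mask clears it to 0.
  101011000
& 011111111
-----------
  001011000

Answer: 001011000 (88)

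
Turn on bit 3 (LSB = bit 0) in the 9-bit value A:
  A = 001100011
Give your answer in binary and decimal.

Mask = 1 << 3 = 000001000
Bit 3 of A is 0, so OR-ing with the mask flips it to 1.
  001100011
| 000001000
-----------
  001101011

Answer: 001101011 (107)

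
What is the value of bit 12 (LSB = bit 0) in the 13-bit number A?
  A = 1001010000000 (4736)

Bit 12 is the 13th from the right.
  1001010000000
  ^
That bit is 1.

Answer: 1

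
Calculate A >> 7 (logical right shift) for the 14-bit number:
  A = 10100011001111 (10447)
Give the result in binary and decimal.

Logical shift right by 7: drop the bottom 7 bit(s), prepend 7 zero(s) on the left.
  10100011001111  ->  keep [1010001], discard [1001111], prepend 0000000
= 00000001010001

Answer: 00000001010001 (81)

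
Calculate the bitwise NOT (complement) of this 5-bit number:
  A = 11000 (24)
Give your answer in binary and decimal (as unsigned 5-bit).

Flip each bit (0->1, 1->0):
  11000
  00111

Answer: 00111 (7)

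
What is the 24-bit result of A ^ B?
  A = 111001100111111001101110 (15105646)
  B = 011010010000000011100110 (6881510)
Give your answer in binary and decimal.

Apply ^ to each column (1 where bits differ):
  111001100111111001101110
^ 011010010000000011100110
--------------------------
  100011110111111010001000

Answer: 100011110111111010001000 (9404040)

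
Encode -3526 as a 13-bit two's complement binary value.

1. Binary of +3526:  0110111000110
2. Invert bits:     1001000111001
3. Add 1:           1001000111010

Answer: 1001000111010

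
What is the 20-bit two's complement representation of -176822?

1. Binary of +176822:  00101011001010110110
2. Invert bits:     11010100110101001001
3. Add 1:           11010100110101001010

Answer: 11010100110101001010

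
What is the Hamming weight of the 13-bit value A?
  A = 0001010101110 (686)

0001010101110
1-bits at positions (from bit 0 = LSB): 1, 2, 3, 5, 7, 9
Count = 6

Answer: 6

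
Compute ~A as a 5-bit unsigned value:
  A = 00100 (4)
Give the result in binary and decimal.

Flip each bit (0->1, 1->0):
  00100
  11011

Answer: 11011 (27)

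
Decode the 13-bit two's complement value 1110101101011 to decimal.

MSB is 1, so the value is negative. Find the magnitude:
1. Invert bits:  0001010010100
2. Add 1:        0001010010101  = 661
3. Apply sign:   -661

Answer: -661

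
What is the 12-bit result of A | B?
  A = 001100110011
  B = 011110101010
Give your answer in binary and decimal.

Apply | to each column (1 where either bit is 1):
  001100110011
| 011110101010
--------------
  011110111011

Answer: 011110111011 (1979)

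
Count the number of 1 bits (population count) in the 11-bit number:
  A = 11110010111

11110010111
1-bits at positions (from bit 0 = LSB): 0, 1, 2, 4, 7, 8, 9, 10
Count = 8

Answer: 8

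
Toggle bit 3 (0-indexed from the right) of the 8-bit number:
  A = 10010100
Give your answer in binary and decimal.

Mask = 1 << 3 = 00001000
Bit 3 of A is 0; XOR with the mask flips it to 1.
  10010100
^ 00001000
----------
  10011100

Answer: 10011100 (156)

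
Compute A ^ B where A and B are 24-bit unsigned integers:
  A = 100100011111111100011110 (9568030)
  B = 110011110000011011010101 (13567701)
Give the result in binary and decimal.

Apply ^ to each column (1 where bits differ):
  100100011111111100011110
^ 110011110000011011010101
--------------------------
  010111101111100111001011

Answer: 010111101111100111001011 (6224331)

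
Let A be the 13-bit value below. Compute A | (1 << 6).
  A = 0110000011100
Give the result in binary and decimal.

Mask = 1 << 6 = 0000001000000
Bit 6 of A is 0, so OR-ing with the mask flips it to 1.
  0110000011100
| 0000001000000
---------------
  0110001011100

Answer: 0110001011100 (3164)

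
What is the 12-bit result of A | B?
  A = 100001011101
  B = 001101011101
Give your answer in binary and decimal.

Apply | to each column (1 where either bit is 1):
  100001011101
| 001101011101
--------------
  101101011101

Answer: 101101011101 (2909)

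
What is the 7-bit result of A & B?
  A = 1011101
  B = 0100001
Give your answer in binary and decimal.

Apply & to each column (1 only where both bits are 1):
  1011101
& 0100001
---------
  0000001

Answer: 0000001 (1)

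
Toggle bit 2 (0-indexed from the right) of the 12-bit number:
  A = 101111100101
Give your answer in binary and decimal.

Mask = 1 << 2 = 000000000100
Bit 2 of A is 1; XOR with the mask flips it to 0.
  101111100101
^ 000000000100
--------------
  101111100001

Answer: 101111100001 (3041)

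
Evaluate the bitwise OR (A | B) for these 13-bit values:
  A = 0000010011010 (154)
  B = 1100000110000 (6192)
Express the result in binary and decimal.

Apply | to each column (1 where either bit is 1):
  0000010011010
| 1100000110000
---------------
  1100010111010

Answer: 1100010111010 (6330)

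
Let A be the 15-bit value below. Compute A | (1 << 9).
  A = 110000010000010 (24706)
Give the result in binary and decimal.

Mask = 1 << 9 = 000001000000000
Bit 9 of A is 0, so OR-ing with the mask flips it to 1.
  110000010000010
| 000001000000000
-----------------
  110001010000010

Answer: 110001010000010 (25218)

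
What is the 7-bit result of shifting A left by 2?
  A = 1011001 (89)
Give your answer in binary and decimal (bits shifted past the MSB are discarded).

Shift left by 2: drop the top 2 bit(s), append 2 zero(s) on the right.
  1011001  ->  discard [10], keep [11001], append 00
= 1100100

Answer: 1100100 (100)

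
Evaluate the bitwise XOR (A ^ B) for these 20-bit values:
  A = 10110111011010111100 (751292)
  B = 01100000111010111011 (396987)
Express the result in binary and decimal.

Apply ^ to each column (1 where bits differ):
  10110111011010111100
^ 01100000111010111011
----------------------
  11010111100000000111

Answer: 11010111100000000111 (882695)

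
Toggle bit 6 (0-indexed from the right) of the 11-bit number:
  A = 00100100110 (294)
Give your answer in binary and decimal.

Mask = 1 << 6 = 00001000000
Bit 6 of A is 0; XOR with the mask flips it to 1.
  00100100110
^ 00001000000
-------------
  00101100110

Answer: 00101100110 (358)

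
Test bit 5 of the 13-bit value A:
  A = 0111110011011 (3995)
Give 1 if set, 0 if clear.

Bit 5 is the 6th from the right.
  0111110011011
         ^
That bit is 0.

Answer: 0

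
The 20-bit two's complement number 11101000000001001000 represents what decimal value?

MSB is 1, so the value is negative. Find the magnitude:
1. Invert bits:  00010111111110110111
2. Add 1:        00010111111110111000  = 98232
3. Apply sign:   -98232

Answer: -98232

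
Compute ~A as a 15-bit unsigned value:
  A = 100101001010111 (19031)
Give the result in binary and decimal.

Flip each bit (0->1, 1->0):
  100101001010111
  011010110101000

Answer: 011010110101000 (13736)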